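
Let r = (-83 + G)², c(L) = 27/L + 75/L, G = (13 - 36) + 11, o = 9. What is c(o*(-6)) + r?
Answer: 81208/9 ≈ 9023.1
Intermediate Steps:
G = -12 (G = -23 + 11 = -12)
c(L) = 102/L
r = 9025 (r = (-83 - 12)² = (-95)² = 9025)
c(o*(-6)) + r = 102/((9*(-6))) + 9025 = 102/(-54) + 9025 = 102*(-1/54) + 9025 = -17/9 + 9025 = 81208/9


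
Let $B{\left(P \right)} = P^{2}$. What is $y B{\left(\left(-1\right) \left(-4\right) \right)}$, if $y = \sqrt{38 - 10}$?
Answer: $32 \sqrt{7} \approx 84.664$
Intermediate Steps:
$y = 2 \sqrt{7}$ ($y = \sqrt{28} = 2 \sqrt{7} \approx 5.2915$)
$y B{\left(\left(-1\right) \left(-4\right) \right)} = 2 \sqrt{7} \left(\left(-1\right) \left(-4\right)\right)^{2} = 2 \sqrt{7} \cdot 4^{2} = 2 \sqrt{7} \cdot 16 = 32 \sqrt{7}$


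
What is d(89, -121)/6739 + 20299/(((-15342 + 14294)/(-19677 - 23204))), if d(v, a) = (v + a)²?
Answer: 5865905795793/7062472 ≈ 8.3057e+5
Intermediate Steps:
d(v, a) = (a + v)²
d(89, -121)/6739 + 20299/(((-15342 + 14294)/(-19677 - 23204))) = (-121 + 89)²/6739 + 20299/(((-15342 + 14294)/(-19677 - 23204))) = (-32)²*(1/6739) + 20299/((-1048/(-42881))) = 1024*(1/6739) + 20299/((-1048*(-1/42881))) = 1024/6739 + 20299/(1048/42881) = 1024/6739 + 20299*(42881/1048) = 1024/6739 + 870441419/1048 = 5865905795793/7062472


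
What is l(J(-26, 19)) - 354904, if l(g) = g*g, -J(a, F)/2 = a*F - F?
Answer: 697772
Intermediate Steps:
J(a, F) = 2*F - 2*F*a (J(a, F) = -2*(a*F - F) = -2*(F*a - F) = -2*(-F + F*a) = 2*F - 2*F*a)
l(g) = g²
l(J(-26, 19)) - 354904 = (2*19*(1 - 1*(-26)))² - 354904 = (2*19*(1 + 26))² - 354904 = (2*19*27)² - 354904 = 1026² - 354904 = 1052676 - 354904 = 697772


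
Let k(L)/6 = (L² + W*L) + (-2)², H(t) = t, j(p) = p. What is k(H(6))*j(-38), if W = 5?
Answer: -15960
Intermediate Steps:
k(L) = 24 + 6*L² + 30*L (k(L) = 6*((L² + 5*L) + (-2)²) = 6*((L² + 5*L) + 4) = 6*(4 + L² + 5*L) = 24 + 6*L² + 30*L)
k(H(6))*j(-38) = (24 + 6*6² + 30*6)*(-38) = (24 + 6*36 + 180)*(-38) = (24 + 216 + 180)*(-38) = 420*(-38) = -15960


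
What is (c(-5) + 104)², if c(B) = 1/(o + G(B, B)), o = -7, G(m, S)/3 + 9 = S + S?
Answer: 44289025/4096 ≈ 10813.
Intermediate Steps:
G(m, S) = -27 + 6*S (G(m, S) = -27 + 3*(S + S) = -27 + 3*(2*S) = -27 + 6*S)
c(B) = 1/(-34 + 6*B) (c(B) = 1/(-7 + (-27 + 6*B)) = 1/(-34 + 6*B))
(c(-5) + 104)² = (1/(2*(-17 + 3*(-5))) + 104)² = (1/(2*(-17 - 15)) + 104)² = ((½)/(-32) + 104)² = ((½)*(-1/32) + 104)² = (-1/64 + 104)² = (6655/64)² = 44289025/4096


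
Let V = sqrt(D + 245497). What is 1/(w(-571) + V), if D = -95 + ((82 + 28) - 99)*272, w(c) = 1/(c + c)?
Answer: 1142/323946512615 + 1304164*sqrt(248394)/323946512615 ≈ 0.0020065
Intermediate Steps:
w(c) = 1/(2*c)
D = 2897 (D = -95 + (110 - 99)*272 = -95 + 11*272 = -95 + 2992 = 2897)
V = sqrt(248394) (V = sqrt(2897 + 245497) = sqrt(248394) ≈ 498.39)
1/(w(-571) + V) = 1/((1/2)/(-571) + sqrt(248394)) = 1/((1/2)*(-1/571) + sqrt(248394)) = 1/(-1/1142 + sqrt(248394))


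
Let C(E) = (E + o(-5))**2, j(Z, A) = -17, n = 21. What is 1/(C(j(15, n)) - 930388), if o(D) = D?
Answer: -1/929904 ≈ -1.0754e-6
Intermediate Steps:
C(E) = (-5 + E)**2 (C(E) = (E - 5)**2 = (-5 + E)**2)
1/(C(j(15, n)) - 930388) = 1/((-5 - 17)**2 - 930388) = 1/((-22)**2 - 930388) = 1/(484 - 930388) = 1/(-929904) = -1/929904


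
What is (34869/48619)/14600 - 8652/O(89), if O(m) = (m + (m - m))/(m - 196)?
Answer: 657141913876941/63175528600 ≈ 10402.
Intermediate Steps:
O(m) = m/(-196 + m) (O(m) = (m + 0)/(-196 + m) = m/(-196 + m))
(34869/48619)/14600 - 8652/O(89) = (34869/48619)/14600 - 8652/(89/(-196 + 89)) = (34869*(1/48619))*(1/14600) - 8652/(89/(-107)) = (34869/48619)*(1/14600) - 8652/(89*(-1/107)) = 34869/709837400 - 8652/(-89/107) = 34869/709837400 - 8652*(-107/89) = 34869/709837400 + 925764/89 = 657141913876941/63175528600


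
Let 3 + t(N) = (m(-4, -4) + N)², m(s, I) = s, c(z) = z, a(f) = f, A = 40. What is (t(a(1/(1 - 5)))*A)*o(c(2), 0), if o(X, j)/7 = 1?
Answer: 8435/2 ≈ 4217.5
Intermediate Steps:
o(X, j) = 7 (o(X, j) = 7*1 = 7)
t(N) = -3 + (-4 + N)²
(t(a(1/(1 - 5)))*A)*o(c(2), 0) = ((-3 + (-4 + 1/(1 - 5))²)*40)*7 = ((-3 + (-4 + 1/(-4))²)*40)*7 = ((-3 + (-4 - ¼)²)*40)*7 = ((-3 + (-17/4)²)*40)*7 = ((-3 + 289/16)*40)*7 = ((241/16)*40)*7 = (1205/2)*7 = 8435/2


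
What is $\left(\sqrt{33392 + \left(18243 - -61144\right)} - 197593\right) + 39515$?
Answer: $-158078 + 3 \sqrt{12531} \approx -1.5774 \cdot 10^{5}$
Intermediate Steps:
$\left(\sqrt{33392 + \left(18243 - -61144\right)} - 197593\right) + 39515 = \left(\sqrt{33392 + \left(18243 + 61144\right)} - 197593\right) + 39515 = \left(\sqrt{33392 + 79387} - 197593\right) + 39515 = \left(\sqrt{112779} - 197593\right) + 39515 = \left(3 \sqrt{12531} - 197593\right) + 39515 = \left(-197593 + 3 \sqrt{12531}\right) + 39515 = -158078 + 3 \sqrt{12531}$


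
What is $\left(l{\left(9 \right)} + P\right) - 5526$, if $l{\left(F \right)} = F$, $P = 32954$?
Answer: $27437$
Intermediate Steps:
$\left(l{\left(9 \right)} + P\right) - 5526 = \left(9 + 32954\right) - 5526 = 32963 - 5526 = 27437$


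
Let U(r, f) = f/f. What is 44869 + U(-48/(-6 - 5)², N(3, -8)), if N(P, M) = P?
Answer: 44870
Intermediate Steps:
U(r, f) = 1
44869 + U(-48/(-6 - 5)², N(3, -8)) = 44869 + 1 = 44870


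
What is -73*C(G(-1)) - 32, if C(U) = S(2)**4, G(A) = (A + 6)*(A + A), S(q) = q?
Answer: -1200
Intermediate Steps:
G(A) = 2*A*(6 + A) (G(A) = (6 + A)*(2*A) = 2*A*(6 + A))
C(U) = 16 (C(U) = 2**4 = 16)
-73*C(G(-1)) - 32 = -73*16 - 32 = -1168 - 32 = -1200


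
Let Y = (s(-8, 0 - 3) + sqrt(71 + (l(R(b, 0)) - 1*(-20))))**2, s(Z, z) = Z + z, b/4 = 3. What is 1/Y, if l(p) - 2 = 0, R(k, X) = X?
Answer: (11 - sqrt(93))**(-2) ≈ 0.54357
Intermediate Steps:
b = 12 (b = 4*3 = 12)
l(p) = 2 (l(p) = 2 + 0 = 2)
Y = (-11 + sqrt(93))**2 (Y = ((-8 + (0 - 3)) + sqrt(71 + (2 - 1*(-20))))**2 = ((-8 - 3) + sqrt(71 + (2 + 20)))**2 = (-11 + sqrt(71 + 22))**2 = (-11 + sqrt(93))**2 ≈ 1.8397)
1/Y = 1/((11 - sqrt(93))**2) = (11 - sqrt(93))**(-2)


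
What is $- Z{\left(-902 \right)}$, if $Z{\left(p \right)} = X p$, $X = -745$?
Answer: $-671990$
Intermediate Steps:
$Z{\left(p \right)} = - 745 p$
$- Z{\left(-902 \right)} = - \left(-745\right) \left(-902\right) = \left(-1\right) 671990 = -671990$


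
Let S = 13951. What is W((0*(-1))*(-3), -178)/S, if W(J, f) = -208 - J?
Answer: -208/13951 ≈ -0.014909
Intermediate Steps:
W((0*(-1))*(-3), -178)/S = (-208 - 0*(-1)*(-3))/13951 = (-208 - 0*(-3))*(1/13951) = (-208 - 1*0)*(1/13951) = (-208 + 0)*(1/13951) = -208*1/13951 = -208/13951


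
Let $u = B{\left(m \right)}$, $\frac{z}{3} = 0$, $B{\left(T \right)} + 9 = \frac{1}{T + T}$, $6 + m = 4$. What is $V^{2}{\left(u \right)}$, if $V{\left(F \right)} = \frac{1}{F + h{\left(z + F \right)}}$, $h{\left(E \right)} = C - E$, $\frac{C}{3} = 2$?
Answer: $\frac{1}{36} \approx 0.027778$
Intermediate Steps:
$C = 6$ ($C = 3 \cdot 2 = 6$)
$m = -2$ ($m = -6 + 4 = -2$)
$B{\left(T \right)} = -9 + \frac{1}{2 T}$ ($B{\left(T \right)} = -9 + \frac{1}{T + T} = -9 + \frac{1}{2 T}$)
$z = 0$ ($z = 3 \cdot 0 = 0$)
$u = - \frac{37}{4}$ ($u = -9 + \frac{1}{2 \left(-2\right)} = -9 + \frac{1}{2} \left(- \frac{1}{2}\right) = -9 - \frac{1}{4} = - \frac{37}{4} \approx -9.25$)
$h{\left(E \right)} = 6 - E$
$V{\left(F \right)} = \frac{1}{6}$ ($V{\left(F \right)} = \frac{1}{F - \left(-6 + F\right)} = \frac{1}{6}$)
$V^{2}{\left(u \right)} = \left(\frac{1}{6}\right)^{2} = \frac{1}{36}$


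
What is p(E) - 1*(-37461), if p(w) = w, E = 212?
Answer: 37673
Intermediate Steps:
p(E) - 1*(-37461) = 212 - 1*(-37461) = 212 + 37461 = 37673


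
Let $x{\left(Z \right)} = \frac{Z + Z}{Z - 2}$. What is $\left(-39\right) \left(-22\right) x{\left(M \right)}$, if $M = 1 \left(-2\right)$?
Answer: $858$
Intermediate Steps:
$M = -2$
$x{\left(Z \right)} = \frac{2 Z}{-2 + Z}$
$\left(-39\right) \left(-22\right) x{\left(M \right)} = \left(-39\right) \left(-22\right) 2 \left(-2\right) \frac{1}{-2 - 2} = 858 \cdot 2 \left(-2\right) \frac{1}{-4} = 858 \cdot 2 \left(-2\right) \left(- \frac{1}{4}\right) = 858 \cdot 1 = 858$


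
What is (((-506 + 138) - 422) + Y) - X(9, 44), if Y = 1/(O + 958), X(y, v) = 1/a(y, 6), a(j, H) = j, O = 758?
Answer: -4067489/5148 ≈ -790.11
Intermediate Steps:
X(y, v) = 1/y
Y = 1/1716 (Y = 1/(758 + 958) = 1/1716 ≈ 0.00058275)
(((-506 + 138) - 422) + Y) - X(9, 44) = (((-506 + 138) - 422) + 1/1716) - 1/9 = ((-368 - 422) + 1/1716) - 1*⅑ = (-790 + 1/1716) - ⅑ = -1355639/1716 - ⅑ = -4067489/5148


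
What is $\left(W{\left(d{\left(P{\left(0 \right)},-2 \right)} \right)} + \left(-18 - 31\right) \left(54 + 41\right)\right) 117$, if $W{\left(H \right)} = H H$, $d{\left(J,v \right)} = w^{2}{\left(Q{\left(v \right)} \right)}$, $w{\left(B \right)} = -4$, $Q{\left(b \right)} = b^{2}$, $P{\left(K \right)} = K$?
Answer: $-514683$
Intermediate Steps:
$d{\left(J,v \right)} = 16$ ($d{\left(J,v \right)} = \left(-4\right)^{2} = 16$)
$W{\left(H \right)} = H^{2}$
$\left(W{\left(d{\left(P{\left(0 \right)},-2 \right)} \right)} + \left(-18 - 31\right) \left(54 + 41\right)\right) 117 = \left(16^{2} + \left(-18 - 31\right) \left(54 + 41\right)\right) 117 = \left(256 - 4655\right) 117 = \left(-4399\right) 117 = -514683$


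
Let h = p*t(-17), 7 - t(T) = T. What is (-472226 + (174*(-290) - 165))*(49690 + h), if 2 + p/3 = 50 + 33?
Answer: -29029733222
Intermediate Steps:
t(T) = 7 - T
p = 243 (p = -6 + 3*(50 + 33) = -6 + 3*83 = -6 + 249 = 243)
h = 5832 (h = 243*(7 - 1*(-17)) = 243*(7 + 17) = 243*24 = 5832)
(-472226 + (174*(-290) - 165))*(49690 + h) = (-472226 + (174*(-290) - 165))*(49690 + 5832) = (-472226 + (-50460 - 165))*55522 = (-472226 - 50625)*55522 = -522851*55522 = -29029733222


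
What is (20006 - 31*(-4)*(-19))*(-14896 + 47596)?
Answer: 577155000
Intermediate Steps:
(20006 - 31*(-4)*(-19))*(-14896 + 47596) = (20006 + 124*(-19))*32700 = (20006 - 2356)*32700 = 17650*32700 = 577155000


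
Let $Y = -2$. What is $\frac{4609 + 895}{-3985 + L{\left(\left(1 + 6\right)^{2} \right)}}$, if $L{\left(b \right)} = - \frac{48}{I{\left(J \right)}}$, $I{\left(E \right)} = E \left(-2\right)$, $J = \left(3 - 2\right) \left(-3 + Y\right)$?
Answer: $- \frac{27520}{19949} \approx -1.3795$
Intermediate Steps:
$J = -5$ ($J = \left(3 - 2\right) \left(-3 - 2\right) = 1 \left(-5\right) = -5$)
$I{\left(E \right)} = - 2 E$
$L{\left(b \right)} = - \frac{24}{5}$ ($L{\left(b \right)} = - \frac{48}{\left(-2\right) \left(-5\right)} = - \frac{48}{10} = \left(-48\right) \frac{1}{10} = - \frac{24}{5}$)
$\frac{4609 + 895}{-3985 + L{\left(\left(1 + 6\right)^{2} \right)}} = \frac{4609 + 895}{-3985 - \frac{24}{5}} = \frac{5504}{- \frac{19949}{5}} = 5504 \left(- \frac{5}{19949}\right) = - \frac{27520}{19949}$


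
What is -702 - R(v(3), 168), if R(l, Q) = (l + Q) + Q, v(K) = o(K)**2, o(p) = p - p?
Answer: -1038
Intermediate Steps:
o(p) = 0
v(K) = 0 (v(K) = 0**2 = 0)
R(l, Q) = l + 2*Q (R(l, Q) = (Q + l) + Q = l + 2*Q)
-702 - R(v(3), 168) = -702 - (0 + 2*168) = -702 - (0 + 336) = -702 - 1*336 = -702 - 336 = -1038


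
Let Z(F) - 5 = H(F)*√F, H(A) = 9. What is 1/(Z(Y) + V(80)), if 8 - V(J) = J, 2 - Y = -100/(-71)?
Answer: -4757/315317 - 9*√2982/315317 ≈ -0.016645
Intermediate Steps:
Y = 42/71 (Y = 2 - (-100)/(-71) = 2 - (-100)*(-1)/71 = 2 - 1*100/71 = 2 - 100/71 = 42/71 ≈ 0.59155)
V(J) = 8 - J
Z(F) = 5 + 9*√F
1/(Z(Y) + V(80)) = 1/((5 + 9*√(42/71)) + (8 - 1*80)) = 1/((5 + 9*(√2982/71)) + (8 - 80)) = 1/((5 + 9*√2982/71) - 72) = 1/(-67 + 9*√2982/71)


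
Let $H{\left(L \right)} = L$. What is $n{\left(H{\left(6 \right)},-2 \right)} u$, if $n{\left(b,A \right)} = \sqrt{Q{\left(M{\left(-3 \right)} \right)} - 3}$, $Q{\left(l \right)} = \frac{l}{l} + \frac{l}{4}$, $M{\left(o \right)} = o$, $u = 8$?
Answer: $4 i \sqrt{11} \approx 13.266 i$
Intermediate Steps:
$Q{\left(l \right)} = 1 + \frac{l}{4}$ ($Q{\left(l \right)} = 1 + l \frac{1}{4} = 1 + \frac{l}{4}$)
$n{\left(b,A \right)} = \frac{i \sqrt{11}}{2}$ ($n{\left(b,A \right)} = \sqrt{\left(1 + \frac{1}{4} \left(-3\right)\right) - 3} = \sqrt{\left(1 - \frac{3}{4}\right) - 3} = \sqrt{\frac{1}{4} - 3} = \sqrt{- \frac{11}{4}} = \frac{i \sqrt{11}}{2}$)
$n{\left(H{\left(6 \right)},-2 \right)} u = \frac{i \sqrt{11}}{2} \cdot 8 = 4 i \sqrt{11}$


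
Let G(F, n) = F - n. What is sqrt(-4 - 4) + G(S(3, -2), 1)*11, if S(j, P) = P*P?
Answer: 33 + 2*I*sqrt(2) ≈ 33.0 + 2.8284*I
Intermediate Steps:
S(j, P) = P**2
sqrt(-4 - 4) + G(S(3, -2), 1)*11 = sqrt(-4 - 4) + ((-2)**2 - 1*1)*11 = sqrt(-8) + (4 - 1)*11 = 2*I*sqrt(2) + 3*11 = 2*I*sqrt(2) + 33 = 33 + 2*I*sqrt(2)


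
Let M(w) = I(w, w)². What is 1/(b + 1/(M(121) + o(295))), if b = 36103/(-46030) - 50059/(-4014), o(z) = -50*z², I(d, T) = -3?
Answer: 200988629911305/2348906807815157 ≈ 0.085567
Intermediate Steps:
M(w) = 9 (M(w) = (-3)² = 9)
b = 539824582/46191105 (b = 36103*(-1/46030) - 50059*(-1/4014) = -36103/46030 + 50059/4014 = 539824582/46191105 ≈ 11.687)
1/(b + 1/(M(121) + o(295))) = 1/(539824582/46191105 + 1/(9 - 50*295²)) = 1/(539824582/46191105 + 1/(9 - 50*87025)) = 1/(539824582/46191105 + 1/(9 - 4351250)) = 1/(539824582/46191105 + 1/(-4351241)) = 1/(539824582/46191105 - 1/4351241) = 1/(2348906807815157/200988629911305) = 200988629911305/2348906807815157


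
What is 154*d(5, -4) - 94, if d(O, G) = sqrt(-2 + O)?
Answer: -94 + 154*sqrt(3) ≈ 172.74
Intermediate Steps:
154*d(5, -4) - 94 = 154*sqrt(-2 + 5) - 94 = 154*sqrt(3) - 94 = -94 + 154*sqrt(3)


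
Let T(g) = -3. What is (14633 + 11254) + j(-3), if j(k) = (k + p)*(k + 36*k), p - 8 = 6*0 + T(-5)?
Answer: 25665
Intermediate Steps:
p = 5 (p = 8 + (6*0 - 3) = 8 + (0 - 3) = 8 - 3 = 5)
j(k) = 37*k*(5 + k) (j(k) = (k + 5)*(k + 36*k) = (5 + k)*(37*k) = 37*k*(5 + k))
(14633 + 11254) + j(-3) = (14633 + 11254) + 37*(-3)*(5 - 3) = 25887 + 37*(-3)*2 = 25887 - 222 = 25665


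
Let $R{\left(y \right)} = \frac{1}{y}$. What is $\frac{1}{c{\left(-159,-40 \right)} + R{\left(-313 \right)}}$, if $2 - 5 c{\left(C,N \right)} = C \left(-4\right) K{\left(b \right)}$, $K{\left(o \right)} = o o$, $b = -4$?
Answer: $- \frac{1565}{3184467} \approx -0.00049145$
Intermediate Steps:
$K{\left(o \right)} = o^{2}$
$c{\left(C,N \right)} = \frac{2}{5} + \frac{64 C}{5}$ ($c{\left(C,N \right)} = \frac{2}{5} - \frac{C \left(-4\right) \left(-4\right)^{2}}{5} = \frac{2}{5} - \frac{- 4 C 16}{5} = \frac{2}{5} - \frac{\left(-64\right) C}{5} = \frac{2}{5} + \frac{64 C}{5}$)
$\frac{1}{c{\left(-159,-40 \right)} + R{\left(-313 \right)}} = \frac{1}{\left(\frac{2}{5} + \frac{64}{5} \left(-159\right)\right) + \frac{1}{-313}} = \frac{1}{\left(\frac{2}{5} - \frac{10176}{5}\right) - \frac{1}{313}} = \frac{1}{- \frac{10174}{5} - \frac{1}{313}} = \frac{1}{- \frac{3184467}{1565}} = - \frac{1565}{3184467}$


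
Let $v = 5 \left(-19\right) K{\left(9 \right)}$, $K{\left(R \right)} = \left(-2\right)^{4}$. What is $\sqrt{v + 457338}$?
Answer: $\sqrt{455818} \approx 675.14$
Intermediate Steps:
$K{\left(R \right)} = 16$
$v = -1520$ ($v = 5 \left(-19\right) 16 = \left(-95\right) 16 = -1520$)
$\sqrt{v + 457338} = \sqrt{-1520 + 457338} = \sqrt{455818}$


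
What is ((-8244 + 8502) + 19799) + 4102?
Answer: 24159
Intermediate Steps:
((-8244 + 8502) + 19799) + 4102 = (258 + 19799) + 4102 = 20057 + 4102 = 24159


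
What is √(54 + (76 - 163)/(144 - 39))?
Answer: √65135/35 ≈ 7.2919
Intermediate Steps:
√(54 + (76 - 163)/(144 - 39)) = √(54 - 87/105) = √(54 - 87*1/105) = √(54 - 29/35) = √(1861/35) = √65135/35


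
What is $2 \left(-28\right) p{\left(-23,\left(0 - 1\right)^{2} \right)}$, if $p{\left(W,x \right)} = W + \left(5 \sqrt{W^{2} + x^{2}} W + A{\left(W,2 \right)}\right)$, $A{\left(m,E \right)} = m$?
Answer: $2576 + 6440 \sqrt{530} \approx 1.5084 \cdot 10^{5}$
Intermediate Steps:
$p{\left(W,x \right)} = 2 W + 5 W \sqrt{W^{2} + x^{2}}$ ($p{\left(W,x \right)} = W + \left(5 \sqrt{W^{2} + x^{2}} W + W\right) = W + \left(5 W \sqrt{W^{2} + x^{2}} + W\right) = W + \left(W + 5 W \sqrt{W^{2} + x^{2}}\right) = 2 W + 5 W \sqrt{W^{2} + x^{2}}$)
$2 \left(-28\right) p{\left(-23,\left(0 - 1\right)^{2} \right)} = 2 \left(-28\right) \left(- 23 \left(2 + 5 \sqrt{\left(-23\right)^{2} + \left(\left(0 - 1\right)^{2}\right)^{2}}\right)\right) = - 56 \left(- 23 \left(2 + 5 \sqrt{529 + \left(\left(-1\right)^{2}\right)^{2}}\right)\right) = - 56 \left(- 23 \left(2 + 5 \sqrt{529 + 1^{2}}\right)\right) = - 56 \left(- 23 \left(2 + 5 \sqrt{529 + 1}\right)\right) = - 56 \left(- 23 \left(2 + 5 \sqrt{530}\right)\right) = - 56 \left(-46 - 115 \sqrt{530}\right) = 2576 + 6440 \sqrt{530}$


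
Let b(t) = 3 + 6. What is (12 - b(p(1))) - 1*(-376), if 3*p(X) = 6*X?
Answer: 379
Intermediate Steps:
p(X) = 2*X (p(X) = (6*X)/3 = 2*X)
b(t) = 9
(12 - b(p(1))) - 1*(-376) = (12 - 1*9) - 1*(-376) = (12 - 9) + 376 = 3 + 376 = 379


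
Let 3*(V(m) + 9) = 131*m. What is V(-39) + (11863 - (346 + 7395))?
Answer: 2410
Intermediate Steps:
V(m) = -9 + 131*m/3 (V(m) = -9 + (131*m)/3 = -9 + 131*m/3)
V(-39) + (11863 - (346 + 7395)) = (-9 + (131/3)*(-39)) + (11863 - (346 + 7395)) = (-9 - 1703) + (11863 - 1*7741) = -1712 + (11863 - 7741) = -1712 + 4122 = 2410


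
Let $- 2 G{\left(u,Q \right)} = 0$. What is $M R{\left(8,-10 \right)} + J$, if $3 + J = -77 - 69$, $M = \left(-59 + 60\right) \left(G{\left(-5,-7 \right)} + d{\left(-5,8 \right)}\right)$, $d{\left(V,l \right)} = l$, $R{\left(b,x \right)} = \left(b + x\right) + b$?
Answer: $-101$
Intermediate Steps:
$R{\left(b,x \right)} = x + 2 b$
$G{\left(u,Q \right)} = 0$ ($G{\left(u,Q \right)} = \left(- \frac{1}{2}\right) 0 = 0$)
$M = 8$ ($M = \left(-59 + 60\right) \left(0 + 8\right) = 1 \cdot 8 = 8$)
$J = -149$ ($J = -3 - 146 = -149$)
$M R{\left(8,-10 \right)} + J = 8 \left(-10 + 2 \cdot 8\right) - 149 = 8 \left(-10 + 16\right) - 149 = 8 \cdot 6 - 149 = 48 - 149 = -101$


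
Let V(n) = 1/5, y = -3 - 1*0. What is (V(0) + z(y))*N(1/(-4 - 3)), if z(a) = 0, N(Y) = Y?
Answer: -1/35 ≈ -0.028571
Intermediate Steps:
y = -3 (y = -3 + 0 = -3)
V(n) = ⅕
(V(0) + z(y))*N(1/(-4 - 3)) = (⅕ + 0)/(-4 - 3) = (⅕)/(-7) = (⅕)*(-⅐) = -1/35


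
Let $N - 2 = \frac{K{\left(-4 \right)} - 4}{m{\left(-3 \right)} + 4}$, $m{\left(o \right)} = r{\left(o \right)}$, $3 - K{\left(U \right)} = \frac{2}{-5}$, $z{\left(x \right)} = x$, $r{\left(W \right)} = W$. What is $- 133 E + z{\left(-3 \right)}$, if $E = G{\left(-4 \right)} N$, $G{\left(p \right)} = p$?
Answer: $\frac{3709}{5} \approx 741.8$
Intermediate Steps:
$K{\left(U \right)} = \frac{17}{5}$ ($K{\left(U \right)} = 3 - \frac{2}{-5} = 3 - 2 \left(- \frac{1}{5}\right) = 3 - - \frac{2}{5} = 3 + \frac{2}{5} = \frac{17}{5}$)
$m{\left(o \right)} = o$
$N = \frac{7}{5}$ ($N = 2 + \frac{\frac{17}{5} - 4}{-3 + 4} = 2 - \frac{3}{5 \cdot 1} = 2 - \frac{3}{5} = \frac{7}{5} \approx 1.4$)
$E = - \frac{28}{5}$ ($E = \left(-4\right) \frac{7}{5} = - \frac{28}{5} \approx -5.6$)
$- 133 E + z{\left(-3 \right)} = \left(-133\right) \left(- \frac{28}{5}\right) - 3 = \frac{3724}{5} - 3 = \frac{3709}{5}$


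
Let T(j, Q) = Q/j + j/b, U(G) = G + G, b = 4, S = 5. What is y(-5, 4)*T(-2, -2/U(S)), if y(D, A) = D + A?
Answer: 2/5 ≈ 0.40000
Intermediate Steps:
U(G) = 2*G
T(j, Q) = j/4 + Q/j (T(j, Q) = Q/j + j/4 = j/4 + Q/j)
y(D, A) = A + D
y(-5, 4)*T(-2, -2/U(S)) = (4 - 5)*((1/4)*(-2) - 2/(2*5)/(-2)) = -(-1/2 - 2/10*(-1/2)) = -(-1/2 - 2*1/10*(-1/2)) = -(-1/2 - 1/5*(-1/2)) = -(-1/2 + 1/10) = -1*(-2/5) = 2/5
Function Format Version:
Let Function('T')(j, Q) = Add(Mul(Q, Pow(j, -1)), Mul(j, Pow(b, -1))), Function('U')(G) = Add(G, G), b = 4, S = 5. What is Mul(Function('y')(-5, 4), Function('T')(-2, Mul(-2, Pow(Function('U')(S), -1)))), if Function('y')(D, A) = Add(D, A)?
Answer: Rational(2, 5) ≈ 0.40000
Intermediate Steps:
Function('U')(G) = Mul(2, G)
Function('T')(j, Q) = Add(Mul(Rational(1, 4), j), Mul(Q, Pow(j, -1))) (Function('T')(j, Q) = Add(Mul(Q, Pow(j, -1)), Mul(j, Pow(4, -1))) = Add(Mul(Q, Pow(j, -1)), Mul(j, Rational(1, 4))) = Add(Mul(Q, Pow(j, -1)), Mul(Rational(1, 4), j)) = Add(Mul(Rational(1, 4), j), Mul(Q, Pow(j, -1))))
Function('y')(D, A) = Add(A, D)
Mul(Function('y')(-5, 4), Function('T')(-2, Mul(-2, Pow(Function('U')(S), -1)))) = Mul(Add(4, -5), Add(Mul(Rational(1, 4), -2), Mul(Mul(-2, Pow(Mul(2, 5), -1)), Pow(-2, -1)))) = Mul(-1, Add(Rational(-1, 2), Mul(Mul(-2, Pow(10, -1)), Rational(-1, 2)))) = Mul(-1, Add(Rational(-1, 2), Mul(Mul(-2, Rational(1, 10)), Rational(-1, 2)))) = Mul(-1, Add(Rational(-1, 2), Mul(Rational(-1, 5), Rational(-1, 2)))) = Mul(-1, Add(Rational(-1, 2), Rational(1, 10))) = Mul(-1, Rational(-2, 5)) = Rational(2, 5)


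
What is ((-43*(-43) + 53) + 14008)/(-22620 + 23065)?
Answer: 3182/89 ≈ 35.753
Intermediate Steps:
((-43*(-43) + 53) + 14008)/(-22620 + 23065) = ((1849 + 53) + 14008)/445 = (1902 + 14008)*(1/445) = 15910*(1/445) = 3182/89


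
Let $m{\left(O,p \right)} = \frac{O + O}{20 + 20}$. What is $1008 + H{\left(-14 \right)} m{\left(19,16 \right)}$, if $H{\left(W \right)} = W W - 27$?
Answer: $\frac{23371}{20} \approx 1168.6$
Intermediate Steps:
$m{\left(O,p \right)} = \frac{O}{20}$ ($m{\left(O,p \right)} = \frac{2 O}{40} = 2 O \frac{1}{40} = \frac{O}{20}$)
$H{\left(W \right)} = -27 + W^{2}$ ($H{\left(W \right)} = W^{2} - 27 = -27 + W^{2}$)
$1008 + H{\left(-14 \right)} m{\left(19,16 \right)} = 1008 + \left(-27 + \left(-14\right)^{2}\right) \frac{1}{20} \cdot 19 = 1008 + \left(-27 + 196\right) \frac{19}{20} = 1008 + 169 \cdot \frac{19}{20} = 1008 + \frac{3211}{20} = \frac{23371}{20}$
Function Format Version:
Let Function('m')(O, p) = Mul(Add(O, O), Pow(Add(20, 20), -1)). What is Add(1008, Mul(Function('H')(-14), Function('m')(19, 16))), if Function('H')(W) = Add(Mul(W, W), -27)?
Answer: Rational(23371, 20) ≈ 1168.6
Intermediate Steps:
Function('m')(O, p) = Mul(Rational(1, 20), O) (Function('m')(O, p) = Mul(Mul(2, O), Pow(40, -1)) = Mul(Mul(2, O), Rational(1, 40)) = Mul(Rational(1, 20), O))
Function('H')(W) = Add(-27, Pow(W, 2)) (Function('H')(W) = Add(Pow(W, 2), -27) = Add(-27, Pow(W, 2)))
Add(1008, Mul(Function('H')(-14), Function('m')(19, 16))) = Add(1008, Mul(Add(-27, Pow(-14, 2)), Mul(Rational(1, 20), 19))) = Add(1008, Mul(Add(-27, 196), Rational(19, 20))) = Add(1008, Mul(169, Rational(19, 20))) = Add(1008, Rational(3211, 20)) = Rational(23371, 20)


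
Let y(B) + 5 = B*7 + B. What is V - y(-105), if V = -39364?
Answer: -38519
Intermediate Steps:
y(B) = -5 + 8*B (y(B) = -5 + (B*7 + B) = -5 + (7*B + B) = -5 + 8*B)
V - y(-105) = -39364 - (-5 + 8*(-105)) = -39364 - (-5 - 840) = -39364 - 1*(-845) = -39364 + 845 = -38519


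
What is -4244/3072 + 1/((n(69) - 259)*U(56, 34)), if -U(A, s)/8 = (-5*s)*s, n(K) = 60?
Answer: -305095879/220842240 ≈ -1.3815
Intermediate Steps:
U(A, s) = 40*s² (U(A, s) = -8*(-5*s)*s = -(-40)*s² = 40*s²)
-4244/3072 + 1/((n(69) - 259)*U(56, 34)) = -4244/3072 + 1/((60 - 259)*((40*34²))) = -4244*1/3072 + 1/((-199)*((40*1156))) = -1061/768 - 1/199/46240 = -1061/768 - 1/199*1/46240 = -1061/768 - 1/9201760 = -305095879/220842240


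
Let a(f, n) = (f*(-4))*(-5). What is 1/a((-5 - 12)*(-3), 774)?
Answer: 1/1020 ≈ 0.00098039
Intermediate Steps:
a(f, n) = 20*f (a(f, n) = -4*f*(-5) = 20*f)
1/a((-5 - 12)*(-3), 774) = 1/(20*((-5 - 12)*(-3))) = 1/(20*(-17*(-3))) = 1/(20*51) = 1/1020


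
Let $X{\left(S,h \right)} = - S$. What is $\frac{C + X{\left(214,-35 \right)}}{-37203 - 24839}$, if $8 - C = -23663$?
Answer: $- \frac{23457}{62042} \approx -0.37808$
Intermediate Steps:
$C = 23671$ ($C = 8 - -23663 = 8 + 23663 = 23671$)
$\frac{C + X{\left(214,-35 \right)}}{-37203 - 24839} = \frac{23671 - 214}{-37203 - 24839} = \frac{23671 - 214}{-62042} = 23457 \left(- \frac{1}{62042}\right) = - \frac{23457}{62042}$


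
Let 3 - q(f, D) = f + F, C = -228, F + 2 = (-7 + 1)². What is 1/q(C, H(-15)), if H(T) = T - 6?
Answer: 1/197 ≈ 0.0050761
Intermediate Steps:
F = 34 (F = -2 + (-7 + 1)² = -2 + (-6)² = -2 + 36 = 34)
H(T) = -6 + T
q(f, D) = -31 - f (q(f, D) = 3 - (f + 34) = 3 - (34 + f) = 3 + (-34 - f) = -31 - f)
1/q(C, H(-15)) = 1/(-31 - 1*(-228)) = 1/(-31 + 228) = 1/197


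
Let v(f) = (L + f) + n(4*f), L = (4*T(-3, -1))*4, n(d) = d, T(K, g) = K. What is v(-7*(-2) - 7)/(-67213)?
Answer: 13/67213 ≈ 0.00019341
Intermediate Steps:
L = -48 (L = (4*(-3))*4 = -12*4 = -48)
v(f) = -48 + 5*f (v(f) = (-48 + f) + 4*f = -48 + 5*f)
v(-7*(-2) - 7)/(-67213) = (-48 + 5*(-7*(-2) - 7))/(-67213) = (-48 + 5*(14 - 7))*(-1/67213) = (-48 + 5*7)*(-1/67213) = (-48 + 35)*(-1/67213) = -13*(-1/67213) = 13/67213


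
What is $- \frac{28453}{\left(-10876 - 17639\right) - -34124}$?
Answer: $- \frac{28453}{5609} \approx -5.0727$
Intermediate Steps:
$- \frac{28453}{\left(-10876 - 17639\right) - -34124} = - \frac{28453}{-28515 + 34124} = - \frac{28453}{5609}$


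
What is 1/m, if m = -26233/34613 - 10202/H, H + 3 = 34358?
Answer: -1189129615/1254356541 ≈ -0.94800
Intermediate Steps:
H = 34355 (H = -3 + 34358 = 34355)
m = -1254356541/1189129615 (m = -26233/34613 - 10202/34355 = -1254356541/1189129615 ≈ -1.0549)
1/m = 1/(-1254356541/1189129615) = -1189129615/1254356541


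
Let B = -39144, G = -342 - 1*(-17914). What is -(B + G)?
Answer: 21572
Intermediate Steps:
G = 17572 (G = -342 + 17914 = 17572)
-(B + G) = -(-39144 + 17572) = -1*(-21572) = 21572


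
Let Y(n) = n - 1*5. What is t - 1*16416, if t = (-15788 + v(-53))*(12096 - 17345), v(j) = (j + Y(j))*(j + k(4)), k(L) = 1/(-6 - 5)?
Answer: 571141580/11 ≈ 5.1922e+7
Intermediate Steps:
k(L) = -1/11 (k(L) = 1/(-11) = -1/11)
Y(n) = -5 + n (Y(n) = n - 5 = -5 + n)
v(j) = (-5 + 2*j)*(-1/11 + j) (v(j) = (j + (-5 + j))*(j - 1/11) = (-5 + 2*j)*(-1/11 + j))
t = 571322156/11 (t = (-15788 + (5/11 + 2*(-53)**2 - 57/11*(-53)))*(12096 - 17345) = (-15788 + (5/11 + 2*2809 + 3021/11))*(-5249) = (-15788 + (5/11 + 5618 + 3021/11))*(-5249) = (-15788 + 64824/11)*(-5249) = -108844/11*(-5249) = 571322156/11 ≈ 5.1938e+7)
t - 1*16416 = 571322156/11 - 1*16416 = 571322156/11 - 16416 = 571141580/11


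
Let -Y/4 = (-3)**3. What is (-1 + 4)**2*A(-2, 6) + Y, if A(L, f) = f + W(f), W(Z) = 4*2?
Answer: 234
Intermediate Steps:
W(Z) = 8
A(L, f) = 8 + f (A(L, f) = f + 8 = 8 + f)
Y = 108 (Y = -4*(-3)**3 = -4*(-27) = 108)
(-1 + 4)**2*A(-2, 6) + Y = (-1 + 4)**2*(8 + 6) + 108 = 3**2*14 + 108 = 9*14 + 108 = 126 + 108 = 234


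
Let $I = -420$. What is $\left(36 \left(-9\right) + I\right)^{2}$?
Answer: $553536$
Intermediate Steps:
$\left(36 \left(-9\right) + I\right)^{2} = \left(36 \left(-9\right) - 420\right)^{2} = \left(-324 - 420\right)^{2} = \left(-744\right)^{2} = 553536$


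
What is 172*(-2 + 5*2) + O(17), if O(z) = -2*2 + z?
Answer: 1389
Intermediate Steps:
O(z) = -4 + z
172*(-2 + 5*2) + O(17) = 172*(-2 + 5*2) + (-4 + 17) = 172*(-2 + 10) + 13 = 172*8 + 13 = 1376 + 13 = 1389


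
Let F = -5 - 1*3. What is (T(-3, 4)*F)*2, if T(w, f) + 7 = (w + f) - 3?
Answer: 144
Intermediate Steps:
F = -8 (F = -5 - 3 = -8)
T(w, f) = -10 + f + w (T(w, f) = -7 + ((w + f) - 3) = -7 + ((f + w) - 3) = -7 + (-3 + f + w) = -10 + f + w)
(T(-3, 4)*F)*2 = ((-10 + 4 - 3)*(-8))*2 = -9*(-8)*2 = 72*2 = 144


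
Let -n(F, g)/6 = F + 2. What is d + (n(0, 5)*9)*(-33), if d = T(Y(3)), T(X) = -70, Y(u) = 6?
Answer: 3494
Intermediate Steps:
n(F, g) = -12 - 6*F (n(F, g) = -6*(F + 2) = -6*(2 + F) = -12 - 6*F)
d = -70
d + (n(0, 5)*9)*(-33) = -70 + ((-12 - 6*0)*9)*(-33) = -70 + ((-12 + 0)*9)*(-33) = -70 - 12*9*(-33) = -70 - 108*(-33) = -70 + 3564 = 3494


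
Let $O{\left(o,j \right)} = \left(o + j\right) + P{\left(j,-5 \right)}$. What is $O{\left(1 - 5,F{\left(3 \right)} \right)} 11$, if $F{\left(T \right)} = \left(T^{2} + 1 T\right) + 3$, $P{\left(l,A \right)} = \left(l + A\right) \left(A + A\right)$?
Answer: $-979$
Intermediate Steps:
$P{\left(l,A \right)} = 2 A \left(A + l\right)$ ($P{\left(l,A \right)} = \left(A + l\right) 2 A = 2 A \left(A + l\right)$)
$F{\left(T \right)} = 3 + T + T^{2}$ ($F{\left(T \right)} = \left(T^{2} + T\right) + 3 = \left(T + T^{2}\right) + 3 = 3 + T + T^{2}$)
$O{\left(o,j \right)} = 50 + o - 9 j$ ($O{\left(o,j \right)} = \left(o + j\right) + 2 \left(-5\right) \left(-5 + j\right) = \left(j + o\right) - \left(-50 + 10 j\right) = 50 + o - 9 j$)
$O{\left(1 - 5,F{\left(3 \right)} \right)} 11 = \left(50 + \left(1 - 5\right) - 9 \left(3 + 3 + 3^{2}\right)\right) 11 = \left(50 + \left(1 - 5\right) - 9 \left(3 + 3 + 9\right)\right) 11 = \left(50 - 4 - 135\right) 11 = \left(-89\right) 11 = -979$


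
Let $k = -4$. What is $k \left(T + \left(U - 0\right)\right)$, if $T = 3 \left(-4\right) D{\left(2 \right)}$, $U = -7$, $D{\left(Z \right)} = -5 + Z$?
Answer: $-116$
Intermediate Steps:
$T = 36$ ($T = 3 \left(-4\right) \left(-5 + 2\right) = \left(-12\right) \left(-3\right) = 36$)
$k \left(T + \left(U - 0\right)\right) = - 4 \left(36 - 7\right) = \left(-4\right) 29 = -116$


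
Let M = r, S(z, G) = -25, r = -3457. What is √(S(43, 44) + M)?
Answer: I*√3482 ≈ 59.008*I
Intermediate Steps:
M = -3457
√(S(43, 44) + M) = √(-25 - 3457) = √(-3482) = I*√3482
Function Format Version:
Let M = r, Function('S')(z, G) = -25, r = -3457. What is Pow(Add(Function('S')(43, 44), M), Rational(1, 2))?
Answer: Mul(I, Pow(3482, Rational(1, 2))) ≈ Mul(59.008, I)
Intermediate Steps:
M = -3457
Pow(Add(Function('S')(43, 44), M), Rational(1, 2)) = Pow(Add(-25, -3457), Rational(1, 2)) = Pow(-3482, Rational(1, 2)) = Mul(I, Pow(3482, Rational(1, 2)))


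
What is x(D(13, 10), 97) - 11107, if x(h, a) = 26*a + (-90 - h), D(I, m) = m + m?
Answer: -8695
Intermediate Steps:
D(I, m) = 2*m
x(h, a) = -90 - h + 26*a
x(D(13, 10), 97) - 11107 = (-90 - 2*10 + 26*97) - 11107 = (-90 - 1*20 + 2522) - 11107 = (-90 - 20 + 2522) - 11107 = 2412 - 11107 = -8695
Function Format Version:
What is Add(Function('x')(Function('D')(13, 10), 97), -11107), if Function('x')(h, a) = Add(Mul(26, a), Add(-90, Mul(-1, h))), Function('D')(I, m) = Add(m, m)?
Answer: -8695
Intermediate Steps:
Function('D')(I, m) = Mul(2, m)
Function('x')(h, a) = Add(-90, Mul(-1, h), Mul(26, a))
Add(Function('x')(Function('D')(13, 10), 97), -11107) = Add(Add(-90, Mul(-1, Mul(2, 10)), Mul(26, 97)), -11107) = Add(Add(-90, Mul(-1, 20), 2522), -11107) = Add(Add(-90, -20, 2522), -11107) = Add(2412, -11107) = -8695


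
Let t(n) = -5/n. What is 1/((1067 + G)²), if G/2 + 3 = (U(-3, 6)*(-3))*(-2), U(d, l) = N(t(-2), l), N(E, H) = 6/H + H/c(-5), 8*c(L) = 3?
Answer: 1/1600225 ≈ 6.2491e-7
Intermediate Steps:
c(L) = 3/8 (c(L) = (⅛)*3 = 3/8)
N(E, H) = 6/H + 8*H/3 (N(E, H) = 6/H + H/(3/8) = 6/H + H*(8/3) = 6/H + 8*H/3)
U(d, l) = 6/l + 8*l/3
G = 198 (G = -6 + 2*(((6/6 + (8/3)*6)*(-3))*(-2)) = -6 + 2*(((6*(⅙) + 16)*(-3))*(-2)) = -6 + 2*(((1 + 16)*(-3))*(-2)) = -6 + 2*((17*(-3))*(-2)) = -6 + 2*(-51*(-2)) = -6 + 2*102 = -6 + 204 = 198)
1/((1067 + G)²) = 1/((1067 + 198)²) = 1/(1265²) = 1/1600225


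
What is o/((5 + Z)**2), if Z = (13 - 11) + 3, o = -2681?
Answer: -2681/100 ≈ -26.810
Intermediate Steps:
Z = 5 (Z = 2 + 3 = 5)
o/((5 + Z)**2) = -2681/(5 + 5)**2 = -2681/(10**2) = -2681/100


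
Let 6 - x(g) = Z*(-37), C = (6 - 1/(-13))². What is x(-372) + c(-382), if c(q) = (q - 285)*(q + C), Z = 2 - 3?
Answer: 38892200/169 ≈ 2.3013e+5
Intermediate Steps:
Z = -1
C = 6241/169 (C = (6 - 1*(-1/13))² = (6 + 1/13)² = (79/13)² = 6241/169 ≈ 36.929)
x(g) = -31 (x(g) = 6 - (-1)*(-37) = 6 - 1*37 = 6 - 37 = -31)
c(q) = (-285 + q)*(6241/169 + q) (c(q) = (q - 285)*(q + 6241/169) = (-285 + q)*(6241/169 + q))
x(-372) + c(-382) = -31 + (-1778685/169 + (-382)² - 41924/169*(-382)) = -31 + (-1778685/169 + 145924 + 16014968/169) = -31 + 38897439/169 = 38892200/169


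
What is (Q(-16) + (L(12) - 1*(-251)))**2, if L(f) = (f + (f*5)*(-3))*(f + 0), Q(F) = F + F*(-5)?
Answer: 2893401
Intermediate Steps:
Q(F) = -4*F (Q(F) = F - 5*F = -4*F)
L(f) = -14*f**2 (L(f) = (f + (5*f)*(-3))*f = (f - 15*f)*f = (-14*f)*f = -14*f**2)
(Q(-16) + (L(12) - 1*(-251)))**2 = (-4*(-16) + (-14*12**2 - 1*(-251)))**2 = (64 + (-14*144 + 251))**2 = (64 + (-2016 + 251))**2 = (64 - 1765)**2 = (-1701)**2 = 2893401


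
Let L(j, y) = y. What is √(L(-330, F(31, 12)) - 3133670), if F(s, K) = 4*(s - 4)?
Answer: I*√3133562 ≈ 1770.2*I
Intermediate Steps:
F(s, K) = -16 + 4*s (F(s, K) = 4*(-4 + s) = -16 + 4*s)
√(L(-330, F(31, 12)) - 3133670) = √((-16 + 4*31) - 3133670) = √((-16 + 124) - 3133670) = √(108 - 3133670) = √(-3133562) = I*√3133562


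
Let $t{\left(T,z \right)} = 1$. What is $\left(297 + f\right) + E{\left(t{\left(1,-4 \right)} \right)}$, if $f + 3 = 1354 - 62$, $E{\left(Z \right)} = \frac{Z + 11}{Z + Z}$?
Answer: $1592$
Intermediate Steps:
$E{\left(Z \right)} = \frac{11 + Z}{2 Z}$
$f = 1289$ ($f = -3 + \left(1354 - 62\right) = -3 + 1292 = 1289$)
$\left(297 + f\right) + E{\left(t{\left(1,-4 \right)} \right)} = \left(297 + 1289\right) + \frac{11 + 1}{2 \cdot 1} = 1586 + \frac{1}{2} \cdot 1 \cdot 12 = 1586 + 6 = 1592$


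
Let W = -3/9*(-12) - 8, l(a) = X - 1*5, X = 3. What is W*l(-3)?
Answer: 8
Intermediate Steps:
l(a) = -2 (l(a) = 3 - 1*5 = 3 - 5 = -2)
W = -4 (W = -3*1/9*(-12) - 8 = -1/3*(-12) - 8 = 4 - 8 = -4)
W*l(-3) = -4*(-2) = 8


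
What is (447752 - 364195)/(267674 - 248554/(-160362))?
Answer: 6699683817/21462493271 ≈ 0.31216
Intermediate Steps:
(447752 - 364195)/(267674 - 248554/(-160362)) = 83557/(267674 - 248554*(-1/160362)) = 83557/(267674 + 124277/80181) = 83557/(21462493271/80181) = 83557*(80181/21462493271) = 6699683817/21462493271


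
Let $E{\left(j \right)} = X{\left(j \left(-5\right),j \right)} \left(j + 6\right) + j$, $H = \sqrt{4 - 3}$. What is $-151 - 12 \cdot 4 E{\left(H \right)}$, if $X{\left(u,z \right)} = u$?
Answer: $1481$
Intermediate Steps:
$H = 1$ ($H = \sqrt{1} = 1$)
$E{\left(j \right)} = j - 5 j \left(6 + j\right)$ ($E{\left(j \right)} = j \left(-5\right) \left(j + 6\right) + j = - 5 j \left(6 + j\right) + j = j - 5 j \left(6 + j\right)$)
$-151 - 12 \cdot 4 E{\left(H \right)} = -151 - 12 \cdot 4 \cdot 1 \left(-29 - 5\right) = -151 - 48 \cdot 1 \left(-29 - 5\right) = -151 - 48 \cdot 1 \left(-34\right) = -151 - 48 \left(-34\right) = -151 - -1632 = -151 + 1632 = 1481$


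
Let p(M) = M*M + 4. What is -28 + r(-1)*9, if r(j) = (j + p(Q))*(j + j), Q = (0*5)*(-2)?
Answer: -82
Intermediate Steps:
Q = 0 (Q = 0*(-2) = 0)
p(M) = 4 + M² (p(M) = M² + 4 = 4 + M²)
r(j) = 2*j*(4 + j) (r(j) = (j + (4 + 0²))*(j + j) = (j + (4 + 0))*(2*j) = (j + 4)*(2*j) = (4 + j)*(2*j) = 2*j*(4 + j))
-28 + r(-1)*9 = -28 + (2*(-1)*(4 - 1))*9 = -28 + (2*(-1)*3)*9 = -28 - 6*9 = -28 - 54 = -82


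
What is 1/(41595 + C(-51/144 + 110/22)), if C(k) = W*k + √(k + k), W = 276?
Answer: 2058108/88246010797 - 4*√1338/88246010797 ≈ 2.3321e-5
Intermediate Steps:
C(k) = 276*k + √2*√k (C(k) = 276*k + √(k + k) = 276*k + √(2*k) = 276*k + √2*√k)
1/(41595 + C(-51/144 + 110/22)) = 1/(41595 + (276*(-51/144 + 110/22) + √2*√(-51/144 + 110/22))) = 1/(41595 + (276*(-51*1/144 + 110*(1/22)) + √2*√(-51*1/144 + 110*(1/22)))) = 1/(41595 + (276*(-17/48 + 5) + √2*√(-17/48 + 5))) = 1/(41595 + (276*(223/48) + √2*√(223/48))) = 1/(41595 + (5129/4 + √2*(√669/12))) = 1/(41595 + (5129/4 + √1338/12)) = 1/(171509/4 + √1338/12)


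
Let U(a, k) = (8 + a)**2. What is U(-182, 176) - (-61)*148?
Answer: 39304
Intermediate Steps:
U(-182, 176) - (-61)*148 = (8 - 182)**2 - (-61)*148 = (-174)**2 - 1*(-9028) = 30276 + 9028 = 39304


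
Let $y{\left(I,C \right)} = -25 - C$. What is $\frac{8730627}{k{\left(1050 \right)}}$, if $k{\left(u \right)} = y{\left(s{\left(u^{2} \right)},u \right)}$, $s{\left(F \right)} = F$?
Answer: $- \frac{8730627}{1075} \approx -8121.5$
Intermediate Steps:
$k{\left(u \right)} = -25 - u$
$\frac{8730627}{k{\left(1050 \right)}} = \frac{8730627}{-25 - 1050} = \frac{8730627}{-1075} = 8730627 \left(- \frac{1}{1075}\right) = - \frac{8730627}{1075}$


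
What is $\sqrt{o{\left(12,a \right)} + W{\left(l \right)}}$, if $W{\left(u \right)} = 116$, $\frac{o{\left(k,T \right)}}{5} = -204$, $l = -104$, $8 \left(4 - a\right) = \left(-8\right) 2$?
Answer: $2 i \sqrt{226} \approx 30.067 i$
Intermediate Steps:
$a = 6$ ($a = 4 - \frac{\left(-8\right) 2}{8} = 4 - -2 = 4 + 2 = 6$)
$o{\left(k,T \right)} = -1020$ ($o{\left(k,T \right)} = 5 \left(-204\right) = -1020$)
$\sqrt{o{\left(12,a \right)} + W{\left(l \right)}} = \sqrt{-1020 + 116} = \sqrt{-904} = 2 i \sqrt{226}$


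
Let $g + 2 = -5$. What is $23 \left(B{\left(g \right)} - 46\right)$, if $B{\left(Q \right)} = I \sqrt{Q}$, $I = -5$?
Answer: $-1058 - 115 i \sqrt{7} \approx -1058.0 - 304.26 i$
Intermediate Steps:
$g = -7$ ($g = -2 - 5 = -7$)
$B{\left(Q \right)} = - 5 \sqrt{Q}$
$23 \left(B{\left(g \right)} - 46\right) = 23 \left(- 5 \sqrt{-7} - 46\right) = 23 \left(- 5 i \sqrt{7} - 46\right) = 23 \left(-46 - 5 i \sqrt{7}\right) = -1058 - 115 i \sqrt{7}$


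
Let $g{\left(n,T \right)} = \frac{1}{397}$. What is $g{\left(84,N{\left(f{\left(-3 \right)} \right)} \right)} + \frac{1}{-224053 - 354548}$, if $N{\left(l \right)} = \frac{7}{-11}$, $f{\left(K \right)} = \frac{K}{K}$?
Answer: $\frac{578204}{229704597} \approx 0.0025172$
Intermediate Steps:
$f{\left(K \right)} = 1$
$N{\left(l \right)} = - \frac{7}{11}$ ($N{\left(l \right)} = 7 \left(- \frac{1}{11}\right) = - \frac{7}{11}$)
$g{\left(n,T \right)} = \frac{1}{397}$
$g{\left(84,N{\left(f{\left(-3 \right)} \right)} \right)} + \frac{1}{-224053 - 354548} = \frac{1}{397} + \frac{1}{-224053 - 354548} = \frac{1}{397} + \frac{1}{-578601} = \frac{1}{397} - \frac{1}{578601} = \frac{578204}{229704597}$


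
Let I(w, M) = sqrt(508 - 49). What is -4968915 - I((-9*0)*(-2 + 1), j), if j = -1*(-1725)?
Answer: -4968915 - 3*sqrt(51) ≈ -4.9689e+6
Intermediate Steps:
j = 1725
I(w, M) = 3*sqrt(51) (I(w, M) = sqrt(459) = 3*sqrt(51))
-4968915 - I((-9*0)*(-2 + 1), j) = -4968915 - 3*sqrt(51)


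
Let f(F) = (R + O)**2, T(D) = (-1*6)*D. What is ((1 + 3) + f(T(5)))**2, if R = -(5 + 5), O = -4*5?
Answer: 817216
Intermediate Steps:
O = -20
R = -10 (R = -1*10 = -10)
T(D) = -6*D
f(F) = 900 (f(F) = (-10 - 20)**2 = (-30)**2 = 900)
((1 + 3) + f(T(5)))**2 = ((1 + 3) + 900)**2 = (4 + 900)**2 = 904**2 = 817216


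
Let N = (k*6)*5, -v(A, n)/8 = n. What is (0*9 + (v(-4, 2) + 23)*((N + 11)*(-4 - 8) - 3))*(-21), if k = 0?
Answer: 19845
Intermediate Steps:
v(A, n) = -8*n
N = 0 (N = (0*6)*5 = 0*5 = 0)
(0*9 + (v(-4, 2) + 23)*((N + 11)*(-4 - 8) - 3))*(-21) = (0*9 + (-8*2 + 23)*((0 + 11)*(-4 - 8) - 3))*(-21) = (0 + (-16 + 23)*(11*(-12) - 3))*(-21) = (0 + 7*(-132 - 3))*(-21) = (0 + 7*(-135))*(-21) = (0 - 945)*(-21) = -945*(-21) = 19845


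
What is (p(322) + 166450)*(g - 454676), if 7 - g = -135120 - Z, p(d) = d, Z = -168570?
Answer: -81404581868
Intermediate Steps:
g = -33443 (g = 7 - (-135120 - 1*(-168570)) = 7 - (-135120 + 168570) = 7 - 1*33450 = 7 - 33450 = -33443)
(p(322) + 166450)*(g - 454676) = (322 + 166450)*(-33443 - 454676) = 166772*(-488119) = -81404581868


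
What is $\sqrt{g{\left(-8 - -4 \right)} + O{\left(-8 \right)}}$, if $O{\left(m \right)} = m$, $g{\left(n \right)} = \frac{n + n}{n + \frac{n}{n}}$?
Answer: $\frac{4 i \sqrt{3}}{3} \approx 2.3094 i$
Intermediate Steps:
$g{\left(n \right)} = \frac{2 n}{1 + n}$ ($g{\left(n \right)} = \frac{2 n}{n + 1} = \frac{2 n}{1 + n}$)
$\sqrt{g{\left(-8 - -4 \right)} + O{\left(-8 \right)}} = \sqrt{\frac{2 \left(-8 - -4\right)}{1 - 4} - 8} = \sqrt{\frac{2 \left(-8 + 4\right)}{1 + \left(-8 + 4\right)} - 8} = \sqrt{2 \left(-4\right) \frac{1}{1 - 4} - 8} = \sqrt{2 \left(-4\right) \frac{1}{-3} - 8} = \sqrt{2 \left(-4\right) \left(- \frac{1}{3}\right) - 8} = \sqrt{\frac{8}{3} - 8} = \sqrt{- \frac{16}{3}} = \frac{4 i \sqrt{3}}{3}$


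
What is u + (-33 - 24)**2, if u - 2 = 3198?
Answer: 6449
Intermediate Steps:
u = 3200 (u = 2 + 3198 = 3200)
u + (-33 - 24)**2 = 3200 + (-33 - 24)**2 = 3200 + (-57)**2 = 3200 + 3249 = 6449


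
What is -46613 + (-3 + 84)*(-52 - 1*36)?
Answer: -53741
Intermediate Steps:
-46613 + (-3 + 84)*(-52 - 1*36) = -46613 + 81*(-52 - 36) = -46613 + 81*(-88) = -46613 - 7128 = -53741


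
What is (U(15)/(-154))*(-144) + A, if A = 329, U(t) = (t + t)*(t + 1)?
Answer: 59893/77 ≈ 777.83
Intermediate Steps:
U(t) = 2*t*(1 + t) (U(t) = (2*t)*(1 + t) = 2*t*(1 + t))
(U(15)/(-154))*(-144) + A = ((2*15*(1 + 15))/(-154))*(-144) + 329 = ((2*15*16)*(-1/154))*(-144) + 329 = (480*(-1/154))*(-144) + 329 = -240/77*(-144) + 329 = 34560/77 + 329 = 59893/77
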